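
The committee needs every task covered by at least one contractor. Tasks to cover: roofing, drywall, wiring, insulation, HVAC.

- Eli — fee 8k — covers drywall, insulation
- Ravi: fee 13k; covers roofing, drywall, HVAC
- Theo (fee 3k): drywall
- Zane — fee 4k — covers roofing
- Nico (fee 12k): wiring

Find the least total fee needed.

33

Choose Eli, Ravi, and Nico: together they cover roofing, drywall, wiring, insulation, HVAC — every task.
Total fee: 8 + 13 + 12 = 33.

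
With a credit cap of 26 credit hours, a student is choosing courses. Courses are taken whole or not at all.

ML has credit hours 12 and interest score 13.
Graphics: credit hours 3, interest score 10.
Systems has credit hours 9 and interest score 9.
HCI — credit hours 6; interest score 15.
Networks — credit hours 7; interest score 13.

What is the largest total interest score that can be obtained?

Treat it as a binary knapsack problem.
Graphics + Systems + HCI + Networks: credit hours 3 + 9 + 6 + 7 = 25 ≤ 26, interest score 10 + 9 + 15 + 13 = 47.
ML + HCI + Networks: credit hours 12 + 6 + 7 = 25 ≤ 26, interest score 13 + 15 + 13 = 41.
Best is Graphics, Systems, HCI, and Networks with total interest score 47.

47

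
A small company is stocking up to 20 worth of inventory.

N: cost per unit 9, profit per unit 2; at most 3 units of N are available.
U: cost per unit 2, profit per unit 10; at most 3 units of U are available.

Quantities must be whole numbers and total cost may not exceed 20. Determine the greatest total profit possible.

3×U: cost 6 ≤ 20, profit 3·10 = 30.
1×N and 3×U: cost 15 ≤ 20, profit 1·2 + 3·10 = 32.
Best is 32.

32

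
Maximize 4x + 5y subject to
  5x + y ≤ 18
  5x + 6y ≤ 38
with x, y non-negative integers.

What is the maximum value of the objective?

30

(x,y)=(0,6): 5·0+1·6=6≤18, 5·0+6·6=36≤38, objective 30.
(x,y)=(1,5): 5·1+1·5=10≤18, 5·1+6·5=35≤38, objective 29.
(x,y)=(0,5): 5·0+1·5=5≤18, 5·0+6·5=30≤38, objective 25.
The best lattice point is (0,6), giving 30.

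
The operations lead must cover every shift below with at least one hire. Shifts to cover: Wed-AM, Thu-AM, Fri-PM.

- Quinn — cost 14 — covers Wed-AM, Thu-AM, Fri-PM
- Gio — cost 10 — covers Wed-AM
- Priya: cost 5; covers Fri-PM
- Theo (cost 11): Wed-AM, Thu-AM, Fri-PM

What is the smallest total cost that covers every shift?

11

Theo alone covers Wed-AM, Thu-AM, Fri-PM — every shift.
Total cost: 11.
No cover costs less than 11.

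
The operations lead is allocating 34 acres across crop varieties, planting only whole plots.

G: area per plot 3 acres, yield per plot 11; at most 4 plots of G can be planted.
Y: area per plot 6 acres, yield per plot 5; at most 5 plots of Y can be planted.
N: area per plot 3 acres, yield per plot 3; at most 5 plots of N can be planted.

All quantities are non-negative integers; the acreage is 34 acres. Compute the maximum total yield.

64

G has the best ratio (11/3); taking only G gives at most 4×11 = 44 (stopped by the supply cap of 4).
Mixing does better — 4×G, 1×Y, and 5×N: area 33 ≤ 34, yield 4·11 + 1·5 + 5·3 = 64.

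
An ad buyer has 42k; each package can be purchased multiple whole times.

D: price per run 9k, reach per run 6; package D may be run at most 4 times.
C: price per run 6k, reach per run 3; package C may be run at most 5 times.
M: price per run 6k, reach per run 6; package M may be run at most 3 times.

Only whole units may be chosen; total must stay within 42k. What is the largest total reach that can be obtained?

33

4×C and 3×M: price 42 ≤ 42, reach 4·3 + 3·6 = 30.
2×D, 1×C, and 3×M: price 42 ≤ 42, reach 2·6 + 1·3 + 3·6 = 33.
Best is 33.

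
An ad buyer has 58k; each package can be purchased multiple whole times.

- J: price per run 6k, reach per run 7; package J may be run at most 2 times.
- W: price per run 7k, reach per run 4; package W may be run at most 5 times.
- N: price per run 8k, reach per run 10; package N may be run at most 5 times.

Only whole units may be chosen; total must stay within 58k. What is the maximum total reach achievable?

64

Take 2×J and 5×N: price 52 ≤ 58, reach 2·7 + 5·10 = 64.
N has the best ratio (10/8) and is taken to its limit of 5; remaining capacity is filled optimally with the others.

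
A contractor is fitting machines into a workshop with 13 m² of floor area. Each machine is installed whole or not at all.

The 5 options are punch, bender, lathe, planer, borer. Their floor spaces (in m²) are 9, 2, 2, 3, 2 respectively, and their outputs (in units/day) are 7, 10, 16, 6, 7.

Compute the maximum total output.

This is an integer program with binary decision variables.
bender + lathe + borer: floor space 2 + 2 + 2 = 6 ≤ 13, output 10 + 16 + 7 = 33.
punch + bender + lathe: floor space 9 + 2 + 2 = 13 ≤ 13, output 7 + 10 + 16 = 33.
bender + lathe + planer + borer: floor space 2 + 2 + 3 + 2 = 9 ≤ 13, output 10 + 16 + 6 + 7 = 39.
Best is bender, lathe, planer, and borer with total output 39.

39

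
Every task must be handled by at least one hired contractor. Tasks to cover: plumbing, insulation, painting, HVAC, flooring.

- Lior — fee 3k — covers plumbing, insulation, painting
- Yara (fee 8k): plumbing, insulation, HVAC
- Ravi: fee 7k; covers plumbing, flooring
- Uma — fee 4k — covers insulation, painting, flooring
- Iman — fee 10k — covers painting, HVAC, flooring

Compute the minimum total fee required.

12

Choose Yara and Uma: together they cover plumbing, insulation, painting, HVAC, flooring — every task.
Total fee: 8 + 4 = 12.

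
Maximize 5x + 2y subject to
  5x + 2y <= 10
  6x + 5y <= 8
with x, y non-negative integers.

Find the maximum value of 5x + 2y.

The continuous relaxation peaks at (1.33, 0) with value 6.67; rounding to a feasible lattice point costs some objective.
(x,y)=(1,0): 5·1+2·0=5≤10, 6·1+5·0=6≤8, objective 5.
(x,y)=(0,1): 5·0+2·1=2≤10, 6·0+5·1=5≤8, objective 2.
(x,y)=(0,0): 5·0+2·0=0≤10, 6·0+5·0=0≤8, objective 0.
No feasible integer point exceeds 5.

5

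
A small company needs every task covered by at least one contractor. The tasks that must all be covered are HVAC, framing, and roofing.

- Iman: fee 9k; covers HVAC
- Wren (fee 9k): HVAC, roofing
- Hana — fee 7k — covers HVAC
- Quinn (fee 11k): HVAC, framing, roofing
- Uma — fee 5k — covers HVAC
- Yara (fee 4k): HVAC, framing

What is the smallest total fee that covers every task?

This is an integer covering problem.
The greedy cost-per-new-task heuristic would pick Yara and Wren for 13, but a cheaper cover exists.
Quinn alone covers HVAC, framing, roofing — every task.
Total fee: 11.
No cover costs less than 11.

11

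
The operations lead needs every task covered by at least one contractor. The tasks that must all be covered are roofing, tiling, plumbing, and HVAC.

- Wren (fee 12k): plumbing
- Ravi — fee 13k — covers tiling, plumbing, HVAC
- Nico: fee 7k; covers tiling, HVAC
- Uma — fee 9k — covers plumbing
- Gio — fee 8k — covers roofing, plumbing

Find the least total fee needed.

15

Choose Nico and Gio: together they cover roofing, tiling, plumbing, HVAC — every task.
Total fee: 7 + 8 = 15.
No cover costs less than 15.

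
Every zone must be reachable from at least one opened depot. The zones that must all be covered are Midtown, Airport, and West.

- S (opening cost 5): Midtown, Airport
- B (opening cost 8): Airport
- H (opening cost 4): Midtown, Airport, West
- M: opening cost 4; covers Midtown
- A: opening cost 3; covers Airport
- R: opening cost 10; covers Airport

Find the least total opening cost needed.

4

H alone covers Midtown, Airport, West — every zone.
Total opening cost: 4.
No cover costs less than 4.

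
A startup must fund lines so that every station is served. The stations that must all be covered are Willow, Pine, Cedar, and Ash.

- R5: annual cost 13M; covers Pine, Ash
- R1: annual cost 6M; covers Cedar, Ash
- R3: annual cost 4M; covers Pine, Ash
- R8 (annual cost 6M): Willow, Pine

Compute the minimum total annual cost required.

This is a weighted set-cover instance.
The greedy cost-per-new-station heuristic would pick R3, R1, and R8 for 16, but a cheaper cover exists.
Choose R1 and R8: together they cover Willow, Pine, Cedar, Ash — every station.
Total annual cost: 6 + 6 = 12.
No cover costs less than 12.

12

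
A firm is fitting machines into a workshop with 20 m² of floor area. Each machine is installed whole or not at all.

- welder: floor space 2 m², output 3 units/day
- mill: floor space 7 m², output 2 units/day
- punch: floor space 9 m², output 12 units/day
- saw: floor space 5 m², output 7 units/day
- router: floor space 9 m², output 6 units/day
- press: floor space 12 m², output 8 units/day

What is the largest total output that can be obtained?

Take welder, punch, and saw: floor space 2 + 9 + 5 = 16 ≤ 20, output 3 + 12 + 7 = 22.
No other feasible combination does better.

22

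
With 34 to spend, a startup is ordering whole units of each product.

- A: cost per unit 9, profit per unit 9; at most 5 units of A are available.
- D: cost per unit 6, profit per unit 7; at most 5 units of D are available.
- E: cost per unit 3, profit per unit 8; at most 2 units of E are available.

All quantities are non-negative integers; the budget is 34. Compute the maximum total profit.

46

E has the best ratio (8/3); taking only E gives at most 2×8 = 16 (stopped by the supply cap of 2).
Mixing does better — 1×A, 3×D, and 2×E: cost 33 ≤ 34, profit 1·9 + 3·7 + 2·8 = 46.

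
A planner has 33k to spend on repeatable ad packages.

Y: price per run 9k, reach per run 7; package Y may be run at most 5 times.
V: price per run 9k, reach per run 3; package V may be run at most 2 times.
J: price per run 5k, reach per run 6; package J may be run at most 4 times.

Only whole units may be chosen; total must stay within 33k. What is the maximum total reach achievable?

Take 2×Y and 3×J: price 33 ≤ 33, reach 2·7 + 3·6 = 32.
No other integer combination yields more.

32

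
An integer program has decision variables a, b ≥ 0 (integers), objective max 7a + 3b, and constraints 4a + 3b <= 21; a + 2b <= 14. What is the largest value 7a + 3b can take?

(a,b)=(5,0): 4·5+3·0=20≤21, 1·5+2·0=5≤14, objective 35.
(a,b)=(4,1): 4·4+3·1=19≤21, 1·4+2·1=6≤14, objective 31.
Maximum is 35 at (a,b)=(5,0).

35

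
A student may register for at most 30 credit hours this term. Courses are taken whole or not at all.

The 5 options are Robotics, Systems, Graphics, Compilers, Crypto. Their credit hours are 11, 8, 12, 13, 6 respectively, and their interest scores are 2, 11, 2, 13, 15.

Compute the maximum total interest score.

Take Systems, Compilers, and Crypto: credit hours 8 + 13 + 6 = 27 ≤ 30, interest score 11 + 13 + 15 = 39.
No other feasible combination does better.

39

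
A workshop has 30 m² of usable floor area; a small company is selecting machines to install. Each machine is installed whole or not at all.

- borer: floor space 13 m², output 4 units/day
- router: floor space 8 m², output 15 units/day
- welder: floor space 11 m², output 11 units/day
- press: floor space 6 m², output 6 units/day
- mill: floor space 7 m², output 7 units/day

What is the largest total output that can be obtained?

33

router + press + mill: floor space 8 + 6 + 7 = 21 ≤ 30, output 15 + 6 + 7 = 28.
router + welder + press: floor space 8 + 11 + 6 = 25 ≤ 30, output 15 + 11 + 6 = 32.
router + welder + mill: floor space 8 + 11 + 7 = 26 ≤ 30, output 15 + 11 + 7 = 33.
Best is router, welder, and mill with total output 33.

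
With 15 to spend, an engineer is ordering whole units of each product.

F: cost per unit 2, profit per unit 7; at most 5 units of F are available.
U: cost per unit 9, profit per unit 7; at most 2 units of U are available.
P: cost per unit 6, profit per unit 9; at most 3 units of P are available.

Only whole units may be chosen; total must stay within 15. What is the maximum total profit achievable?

4×F and 1×P: cost 14 ≤ 15, profit 4·7 + 1·9 = 37.
5×F: cost 10 ≤ 15, profit 5·7 = 35.
Best is 37.

37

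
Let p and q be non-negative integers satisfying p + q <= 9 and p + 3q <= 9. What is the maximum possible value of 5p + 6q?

(p,q)=(9,0): 1·9+1·0=9≤9, 1·9+3·0=9≤9, objective 45.
(p,q)=(8,0): 1·8+1·0=8≤9, 1·8+3·0=8≤9, objective 40.
Maximum is 45 at (p,q)=(9,0).

45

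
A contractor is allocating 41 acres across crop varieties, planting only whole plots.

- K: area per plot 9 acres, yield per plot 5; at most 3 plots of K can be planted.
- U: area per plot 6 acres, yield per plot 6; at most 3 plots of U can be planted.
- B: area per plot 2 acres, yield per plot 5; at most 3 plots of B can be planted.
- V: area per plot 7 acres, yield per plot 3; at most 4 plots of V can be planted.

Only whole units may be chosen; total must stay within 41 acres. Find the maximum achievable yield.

This is a bounded integer knapsack.
3×U, 3×B, and 2×V: area 38 ≤ 41, yield 3·6 + 3·5 + 2·3 = 39.
1×K, 3×U, 3×B, and 1×V: area 40 ≤ 41, yield 1·5 + 3·6 + 3·5 + 1·3 = 41.
Best is 41.

41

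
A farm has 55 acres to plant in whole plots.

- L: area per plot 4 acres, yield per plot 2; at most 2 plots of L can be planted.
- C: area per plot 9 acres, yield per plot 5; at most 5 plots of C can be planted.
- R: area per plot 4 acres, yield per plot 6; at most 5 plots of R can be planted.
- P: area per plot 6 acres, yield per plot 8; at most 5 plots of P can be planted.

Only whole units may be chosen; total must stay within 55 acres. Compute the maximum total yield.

5×R and 5×P: area 50 ≤ 55, yield 5·6 + 5·8 = 70.
1×L, 5×R, and 5×P: area 54 ≤ 55, yield 1·2 + 5·6 + 5·8 = 72.
Best is 72.

72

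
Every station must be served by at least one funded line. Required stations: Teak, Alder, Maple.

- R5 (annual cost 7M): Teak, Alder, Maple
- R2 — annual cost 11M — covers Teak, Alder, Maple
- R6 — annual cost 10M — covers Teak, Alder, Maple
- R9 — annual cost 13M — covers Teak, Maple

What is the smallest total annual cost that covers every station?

7

R5 alone covers Teak, Alder, Maple — every station.
Total annual cost: 7.
No cover costs less than 7.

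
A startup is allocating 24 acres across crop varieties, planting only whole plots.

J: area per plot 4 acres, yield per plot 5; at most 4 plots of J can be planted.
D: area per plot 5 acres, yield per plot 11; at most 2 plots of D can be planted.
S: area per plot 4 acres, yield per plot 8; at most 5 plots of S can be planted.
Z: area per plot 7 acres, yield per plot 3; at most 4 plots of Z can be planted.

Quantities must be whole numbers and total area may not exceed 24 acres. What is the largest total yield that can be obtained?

D has the best ratio (11/5); taking only D gives at most 2×11 = 22 (stopped by the supply cap of 2).
Mixing does better — 2×D and 3×S: area 22 ≤ 24, yield 2·11 + 3·8 = 46.

46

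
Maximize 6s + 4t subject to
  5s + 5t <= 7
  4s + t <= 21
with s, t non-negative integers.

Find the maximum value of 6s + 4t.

6

The continuous relaxation peaks at (1.4, 0) with value 8.40; rounding to a feasible lattice point costs some objective.
(s,t)=(1,0): 5·1+5·0=5≤7, 4·1+1·0=4≤21, objective 6.
(s,t)=(0,1): 5·0+5·1=5≤7, 4·0+1·1=1≤21, objective 4.
(s,t)=(0,0): 5·0+5·0=0≤7, 4·0+1·0=0≤21, objective 0.
The best lattice point is (1,0), giving 6.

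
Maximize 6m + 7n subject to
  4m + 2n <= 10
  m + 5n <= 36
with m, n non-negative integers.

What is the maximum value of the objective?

35

(m,n)=(0,5): 4·0+2·5=10≤10, 1·0+5·5=25≤36, objective 35.
(m,n)=(0,4): 4·0+2·4=8≤10, 1·0+5·4=20≤36, objective 28.
Maximum is 35 at (m,n)=(0,5).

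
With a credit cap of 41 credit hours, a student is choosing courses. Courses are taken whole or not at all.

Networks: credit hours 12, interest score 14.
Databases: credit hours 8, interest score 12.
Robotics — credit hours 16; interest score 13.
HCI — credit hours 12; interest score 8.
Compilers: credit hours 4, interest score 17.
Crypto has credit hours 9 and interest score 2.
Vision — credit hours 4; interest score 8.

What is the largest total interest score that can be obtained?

This is an integer program with binary decision variables.
Take Networks, Databases, HCI, Compilers, and Vision: credit hours 12 + 8 + 12 + 4 + 4 = 40 ≤ 41, interest score 14 + 12 + 8 + 17 + 8 = 59.
No other feasible combination does better.

59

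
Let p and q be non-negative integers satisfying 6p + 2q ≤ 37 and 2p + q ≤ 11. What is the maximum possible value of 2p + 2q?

22

(p,q)=(0,11): 6·0+2·11=22≤37, 2·0+1·11=11≤11, objective 22.
(p,q)=(0,10): 6·0+2·10=20≤37, 2·0+1·10=10≤11, objective 20.
Maximum is 22 at (p,q)=(0,11).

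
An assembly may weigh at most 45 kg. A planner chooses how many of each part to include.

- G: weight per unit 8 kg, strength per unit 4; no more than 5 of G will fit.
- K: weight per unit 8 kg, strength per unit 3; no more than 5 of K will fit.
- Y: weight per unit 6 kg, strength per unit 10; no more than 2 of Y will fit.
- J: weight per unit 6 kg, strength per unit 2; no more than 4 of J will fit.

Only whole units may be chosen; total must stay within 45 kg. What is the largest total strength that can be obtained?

36

Take 4×G and 2×Y: weight 44 ≤ 45, strength 4·4 + 2·10 = 36.
Y has the best ratio (10/6) and is taken to its limit of 2; remaining capacity is filled optimally with the others.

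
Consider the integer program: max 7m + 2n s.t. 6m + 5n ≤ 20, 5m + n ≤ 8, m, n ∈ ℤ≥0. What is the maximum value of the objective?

11

Relaxing integrality, the LP optimum is 12.84 at (m,n) = (1.05, 2.74), which is not an integer point.
(m,n)=(1,2): 6·1+5·2=16≤20, 5·1+1·2=7≤8, objective 11.
(m,n)=(1,1): 6·1+5·1=11≤20, 5·1+1·1=6≤8, objective 9.
(m,n)=(0,3): 6·0+5·3=15≤20, 5·0+1·3=3≤8, objective 6.
The best lattice point is (1,2), giving 11.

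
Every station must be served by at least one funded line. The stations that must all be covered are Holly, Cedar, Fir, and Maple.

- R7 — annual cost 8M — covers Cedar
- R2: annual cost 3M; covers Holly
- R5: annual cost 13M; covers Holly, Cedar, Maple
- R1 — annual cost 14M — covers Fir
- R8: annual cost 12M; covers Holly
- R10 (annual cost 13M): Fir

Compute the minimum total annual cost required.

The greedy cost-per-new-station heuristic would pick R2, R5, and R10 for 29, but a cheaper cover exists.
Choose R5 and R10: together they cover Holly, Cedar, Fir, Maple — every station.
Total annual cost: 13 + 13 = 26.
No cover costs less than 26.

26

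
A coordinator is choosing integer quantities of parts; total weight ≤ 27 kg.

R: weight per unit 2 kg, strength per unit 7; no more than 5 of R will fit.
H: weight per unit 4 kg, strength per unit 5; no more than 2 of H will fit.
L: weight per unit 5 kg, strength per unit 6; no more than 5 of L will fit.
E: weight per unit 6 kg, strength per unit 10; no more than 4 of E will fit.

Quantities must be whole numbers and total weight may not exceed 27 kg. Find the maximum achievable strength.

61

5×R, 1×H, and 2×E: weight 26 ≤ 27, strength 5·7 + 1·5 + 2·10 = 60.
5×R, 1×L, and 2×E: weight 27 ≤ 27, strength 5·7 + 1·6 + 2·10 = 61.
Best is 61.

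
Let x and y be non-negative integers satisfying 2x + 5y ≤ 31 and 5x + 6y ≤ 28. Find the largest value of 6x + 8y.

(x,y)=(2,3): 2·2+5·3=19≤31, 5·2+6·3=28≤28, objective 36.
(x,y)=(3,2): 2·3+5·2=16≤31, 5·3+6·2=27≤28, objective 34.
(x,y)=(0,4): 2·0+5·4=20≤31, 5·0+6·4=24≤28, objective 32.
(x,y)=(1,3): 2·1+5·3=17≤31, 5·1+6·3=23≤28, objective 30.
No feasible integer point exceeds 36.

36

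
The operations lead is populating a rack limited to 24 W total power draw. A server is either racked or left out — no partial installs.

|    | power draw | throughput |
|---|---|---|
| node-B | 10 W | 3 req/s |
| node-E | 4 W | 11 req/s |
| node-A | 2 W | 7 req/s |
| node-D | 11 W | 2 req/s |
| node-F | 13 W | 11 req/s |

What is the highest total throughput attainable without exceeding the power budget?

29

This is an integer program with binary decision variables.
Allowing fractional choices, the relaxed optimum would be about 30.5, but servers are indivisible.
node-E + node-F: power draw 4 + 13 = 17 ≤ 24, throughput 11 + 11 = 22.
node-E + node-A + node-F: power draw 4 + 2 + 13 = 19 ≤ 24, throughput 11 + 7 + 11 = 29.
node-B + node-E + node-A: power draw 10 + 4 + 2 = 16 ≤ 24, throughput 3 + 11 + 7 = 21.
Best is node-E, node-A, and node-F with total throughput 29.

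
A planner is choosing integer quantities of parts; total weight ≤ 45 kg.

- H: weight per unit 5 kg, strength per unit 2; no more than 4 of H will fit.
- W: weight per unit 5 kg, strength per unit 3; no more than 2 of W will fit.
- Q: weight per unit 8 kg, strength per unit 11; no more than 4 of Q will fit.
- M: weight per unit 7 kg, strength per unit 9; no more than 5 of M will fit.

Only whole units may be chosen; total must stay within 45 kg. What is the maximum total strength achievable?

3×Q and 3×M: weight 45 ≤ 45, strength 3·11 + 3·9 = 60.
2×Q and 4×M: weight 44 ≤ 45, strength 2·11 + 4·9 = 58.
Best is 60.

60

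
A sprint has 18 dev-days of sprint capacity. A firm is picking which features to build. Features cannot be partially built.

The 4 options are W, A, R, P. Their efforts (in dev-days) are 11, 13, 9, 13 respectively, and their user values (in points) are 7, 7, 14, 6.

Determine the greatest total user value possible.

14

Allowing fractional choices, the relaxed optimum would be about 19.7, but features are indivisible.
A: effort 13 ≤ 18, user value 7.
W: effort 11 ≤ 18, user value 7.
R: effort 9 ≤ 18, user value 14.
Best is R with total user value 14.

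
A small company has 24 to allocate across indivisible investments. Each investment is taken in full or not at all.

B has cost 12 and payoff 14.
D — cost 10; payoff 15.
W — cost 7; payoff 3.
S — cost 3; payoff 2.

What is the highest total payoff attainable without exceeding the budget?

29

This is an integer program with binary decision variables.
Allowing fractional choices, the relaxed optimum would be about 30.3, but investments are indivisible.
D + W + S: cost 10 + 7 + 3 = 20 ≤ 24, payoff 15 + 3 + 2 = 20.
B + D: cost 12 + 10 = 22 ≤ 24, payoff 14 + 15 = 29.
B + W + S: cost 12 + 7 + 3 = 22 ≤ 24, payoff 14 + 3 + 2 = 19.
Best is B and D with total payoff 29.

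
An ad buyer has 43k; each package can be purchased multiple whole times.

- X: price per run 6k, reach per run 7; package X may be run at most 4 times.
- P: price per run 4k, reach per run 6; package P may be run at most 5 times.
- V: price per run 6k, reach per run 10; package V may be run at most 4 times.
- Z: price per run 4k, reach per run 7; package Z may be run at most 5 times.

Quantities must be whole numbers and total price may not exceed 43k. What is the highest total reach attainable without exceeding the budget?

71

1×P, 3×V, and 5×Z: price 42 ≤ 43, reach 1·6 + 3·10 + 5·7 = 71.
2×P, 3×V, and 4×Z: price 42 ≤ 43, reach 2·6 + 3·10 + 4·7 = 70.
Best is 71.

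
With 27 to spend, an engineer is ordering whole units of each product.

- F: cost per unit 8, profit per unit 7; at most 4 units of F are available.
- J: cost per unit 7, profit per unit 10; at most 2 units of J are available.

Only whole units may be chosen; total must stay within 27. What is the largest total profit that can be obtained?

27

J has the best ratio (10/7); taking only J gives at most 2×10 = 20 (stopped by the supply cap of 2).
Mixing does better — 1×F and 2×J: cost 22 ≤ 27, profit 1·7 + 2·10 = 27.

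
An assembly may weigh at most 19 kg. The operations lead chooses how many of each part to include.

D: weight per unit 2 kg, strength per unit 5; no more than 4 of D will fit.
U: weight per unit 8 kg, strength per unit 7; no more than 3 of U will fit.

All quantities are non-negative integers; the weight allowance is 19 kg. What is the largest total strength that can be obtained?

27

D has the best ratio (5/2); taking only D gives at most 4×5 = 20 (stopped by the supply cap of 4).
Mixing does better — 4×D and 1×U: weight 16 ≤ 19, strength 4·5 + 1·7 = 27.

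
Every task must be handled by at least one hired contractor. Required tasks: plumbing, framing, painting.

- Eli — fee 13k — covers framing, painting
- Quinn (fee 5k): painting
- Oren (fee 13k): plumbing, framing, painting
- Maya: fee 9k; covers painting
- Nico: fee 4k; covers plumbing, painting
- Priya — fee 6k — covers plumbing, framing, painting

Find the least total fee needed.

The greedy cost-per-new-task heuristic would pick Nico and Priya for 10, but a cheaper cover exists.
Priya alone covers plumbing, framing, painting — every task.
Total fee: 6.
No cover costs less than 6.

6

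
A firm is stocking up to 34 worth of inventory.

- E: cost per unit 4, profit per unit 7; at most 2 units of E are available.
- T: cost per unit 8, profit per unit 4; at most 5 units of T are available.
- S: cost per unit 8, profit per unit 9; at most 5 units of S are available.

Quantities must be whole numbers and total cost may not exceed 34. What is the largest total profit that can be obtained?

41

E has the best ratio (7/4); taking only E gives at most 2×7 = 14 (stopped by the supply cap of 2).
Mixing does better — 2×E and 3×S: cost 32 ≤ 34, profit 2·7 + 3·9 = 41.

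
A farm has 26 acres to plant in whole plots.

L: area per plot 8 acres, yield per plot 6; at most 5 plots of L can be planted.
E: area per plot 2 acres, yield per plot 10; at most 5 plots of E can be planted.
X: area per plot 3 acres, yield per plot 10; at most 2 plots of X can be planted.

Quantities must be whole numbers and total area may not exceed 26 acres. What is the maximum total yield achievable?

76

This is a bounded integer knapsack.
E has the best ratio (10/2); taking only E gives at most 5×10 = 50 (stopped by the supply cap of 5).
Mixing does better — 1×L, 5×E, and 2×X: area 24 ≤ 26, yield 1·6 + 5·10 + 2·10 = 76.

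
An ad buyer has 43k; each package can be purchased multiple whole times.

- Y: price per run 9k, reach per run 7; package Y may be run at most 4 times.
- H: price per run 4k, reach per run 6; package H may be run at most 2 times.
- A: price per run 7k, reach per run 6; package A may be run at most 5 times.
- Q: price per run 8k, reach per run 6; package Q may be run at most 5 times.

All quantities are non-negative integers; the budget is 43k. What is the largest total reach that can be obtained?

This is a bounded integer knapsack.
H has the best ratio (6/4); taking only H gives at most 2×6 = 12 (stopped by the supply cap of 2).
Mixing does better — 2×H and 5×A: price 43 ≤ 43, reach 2·6 + 5·6 = 42.

42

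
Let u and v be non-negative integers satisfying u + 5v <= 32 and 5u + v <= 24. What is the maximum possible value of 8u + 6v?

56

The continuous relaxation peaks at (3.67, 5.67) with value 63.33; rounding to a feasible lattice point costs some objective.
(u,v)=(4,4): 1·4+5·4=24≤32, 5·4+1·4=24≤24, objective 56.
(u,v)=(3,5): 1·3+5·5=28≤32, 5·3+1·5=20≤24, objective 54.
(u,v)=(2,6): 1·2+5·6=32≤32, 5·2+1·6=16≤24, objective 52.
(u,v)=(4,3): 1·4+5·3=19≤32, 5·4+1·3=23≤24, objective 50.
The best lattice point is (4,4), giving 56.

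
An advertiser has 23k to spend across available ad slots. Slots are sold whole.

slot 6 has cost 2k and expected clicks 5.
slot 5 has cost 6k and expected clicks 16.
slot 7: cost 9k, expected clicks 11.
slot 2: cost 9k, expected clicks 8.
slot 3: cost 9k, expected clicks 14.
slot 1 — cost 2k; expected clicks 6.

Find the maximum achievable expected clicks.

41

Take slot 6, slot 5, slot 3, and slot 1: cost 2 + 6 + 9 + 2 = 19 ≤ 23, expected clicks 5 + 16 + 14 + 6 = 41.
No other feasible combination does better.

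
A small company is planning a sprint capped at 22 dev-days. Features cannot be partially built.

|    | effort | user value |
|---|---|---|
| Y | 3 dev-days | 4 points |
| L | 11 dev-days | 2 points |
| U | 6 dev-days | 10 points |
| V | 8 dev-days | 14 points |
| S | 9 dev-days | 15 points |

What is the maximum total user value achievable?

33

Allowing fractional choices, the relaxed optimum would be about 37.3, but features are indivisible.
Y + V + S: effort 3 + 8 + 9 = 20 ≤ 22, user value 4 + 14 + 15 = 33.
Y + U + S: effort 3 + 6 + 9 = 18 ≤ 22, user value 4 + 10 + 15 = 29.
V + S: effort 8 + 9 = 17 ≤ 22, user value 14 + 15 = 29.
Best is Y, V, and S with total user value 33.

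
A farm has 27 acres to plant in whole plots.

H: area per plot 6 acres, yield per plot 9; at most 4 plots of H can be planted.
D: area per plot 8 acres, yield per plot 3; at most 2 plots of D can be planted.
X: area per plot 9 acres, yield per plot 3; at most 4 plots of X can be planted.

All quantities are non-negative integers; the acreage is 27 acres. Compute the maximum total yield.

36

4×H: area 24 ≤ 27, yield 4·9 = 36.
3×H and 1×X: area 27 ≤ 27, yield 3·9 + 1·3 = 30.
Best is 36.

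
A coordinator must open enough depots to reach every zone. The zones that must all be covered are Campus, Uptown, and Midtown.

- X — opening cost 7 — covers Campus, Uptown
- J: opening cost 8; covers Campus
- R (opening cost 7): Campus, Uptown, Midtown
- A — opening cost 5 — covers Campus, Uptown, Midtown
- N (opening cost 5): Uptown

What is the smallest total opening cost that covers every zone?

5

This is a weighted set-cover instance.
A alone covers Campus, Uptown, Midtown — every zone.
Total opening cost: 5.
No cover costs less than 5.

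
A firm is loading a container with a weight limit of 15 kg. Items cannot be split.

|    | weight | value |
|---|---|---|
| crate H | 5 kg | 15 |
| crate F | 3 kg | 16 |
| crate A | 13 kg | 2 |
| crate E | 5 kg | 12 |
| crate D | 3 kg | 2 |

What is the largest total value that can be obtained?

crate H + crate F + crate D: weight 5 + 3 + 3 = 11 ≤ 15, value 15 + 16 + 2 = 33.
crate H + crate F + crate E: weight 5 + 3 + 5 = 13 ≤ 15, value 15 + 16 + 12 = 43.
Best is crate H, crate F, and crate E with total value 43.

43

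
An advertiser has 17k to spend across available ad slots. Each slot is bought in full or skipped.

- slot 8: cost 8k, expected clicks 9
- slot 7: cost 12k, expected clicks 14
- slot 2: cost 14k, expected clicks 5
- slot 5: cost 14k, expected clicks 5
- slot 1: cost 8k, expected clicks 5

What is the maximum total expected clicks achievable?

14

slot 7: cost 12 ≤ 17, expected clicks 14.
slot 8 + slot 1: cost 8 + 8 = 16 ≤ 17, expected clicks 9 + 5 = 14.
The maximum expected clicks is 14; one optimal choice is slot 7.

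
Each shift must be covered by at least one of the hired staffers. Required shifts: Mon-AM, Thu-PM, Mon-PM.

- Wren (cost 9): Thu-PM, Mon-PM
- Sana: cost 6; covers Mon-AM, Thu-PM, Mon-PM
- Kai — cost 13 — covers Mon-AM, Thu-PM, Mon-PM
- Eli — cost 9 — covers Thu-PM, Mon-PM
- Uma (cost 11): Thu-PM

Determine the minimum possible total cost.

Sana alone covers Mon-AM, Thu-PM, Mon-PM — every shift.
Total cost: 6.
No cover costs less than 6.

6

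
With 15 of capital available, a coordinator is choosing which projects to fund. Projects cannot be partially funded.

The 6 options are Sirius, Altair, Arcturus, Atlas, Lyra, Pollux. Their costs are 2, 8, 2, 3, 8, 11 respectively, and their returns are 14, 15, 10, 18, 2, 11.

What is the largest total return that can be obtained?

57

Sirius + Arcturus + Atlas + Lyra: cost 2 + 2 + 3 + 8 = 15 ≤ 15, return 14 + 10 + 18 + 2 = 44.
Sirius + Altair + Arcturus + Atlas: cost 2 + 8 + 2 + 3 = 15 ≤ 15, return 14 + 15 + 10 + 18 = 57.
Sirius + Altair + Atlas: cost 2 + 8 + 3 = 13 ≤ 15, return 14 + 15 + 18 = 47.
Best is Sirius, Altair, Arcturus, and Atlas with total return 57.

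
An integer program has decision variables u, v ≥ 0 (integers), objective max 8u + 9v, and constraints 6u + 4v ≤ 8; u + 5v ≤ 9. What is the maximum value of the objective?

Relaxing integrality, the LP optimum is 17.15 at (u,v) = (0.154, 1.77), which is not an integer point.
(u,v)=(0,1): 6·0+4·1=4≤8, 1·0+5·1=5≤9, objective 9.
(u,v)=(1,0): 6·1+4·0=6≤8, 1·1+5·0=1≤9, objective 8.
(u,v)=(0,0): 6·0+4·0=0≤8, 1·0+5·0=0≤9, objective 0.
The best lattice point is (0,1), giving 9.

9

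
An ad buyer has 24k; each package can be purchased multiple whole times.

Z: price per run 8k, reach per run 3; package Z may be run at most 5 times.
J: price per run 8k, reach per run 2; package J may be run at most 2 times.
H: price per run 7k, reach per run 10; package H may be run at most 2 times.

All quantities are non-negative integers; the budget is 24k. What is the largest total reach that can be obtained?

H has the best ratio (10/7); taking only H gives at most 2×10 = 20 (stopped by the supply cap of 2).
Mixing does better — 1×Z and 2×H: price 22 ≤ 24, reach 1·3 + 2·10 = 23.

23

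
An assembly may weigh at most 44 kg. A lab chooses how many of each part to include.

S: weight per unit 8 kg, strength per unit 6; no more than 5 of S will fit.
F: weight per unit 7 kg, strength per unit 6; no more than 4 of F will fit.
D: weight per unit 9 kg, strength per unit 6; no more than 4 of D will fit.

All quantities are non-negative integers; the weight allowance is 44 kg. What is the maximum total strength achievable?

36

F has the best ratio (6/7); taking only F gives at most 4×6 = 24 (stopped by the supply cap of 4).
Mixing does better — 2×S and 4×F: weight 44 ≤ 44, strength 2·6 + 4·6 = 36.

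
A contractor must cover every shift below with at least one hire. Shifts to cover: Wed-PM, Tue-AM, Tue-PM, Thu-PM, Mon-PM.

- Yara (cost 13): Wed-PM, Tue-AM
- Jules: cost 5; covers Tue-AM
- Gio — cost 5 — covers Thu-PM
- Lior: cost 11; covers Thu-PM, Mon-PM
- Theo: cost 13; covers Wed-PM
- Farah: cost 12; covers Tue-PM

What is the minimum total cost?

36

The greedy cost-per-new-shift heuristic would pick Jules, Gio, Lior, Farah, and Yara for 46, but a cheaper cover exists.
Choose Yara, Lior, and Farah: together they cover Wed-PM, Tue-AM, Tue-PM, Thu-PM, Mon-PM — every shift.
Total cost: 13 + 11 + 12 = 36.
No cover costs less than 36.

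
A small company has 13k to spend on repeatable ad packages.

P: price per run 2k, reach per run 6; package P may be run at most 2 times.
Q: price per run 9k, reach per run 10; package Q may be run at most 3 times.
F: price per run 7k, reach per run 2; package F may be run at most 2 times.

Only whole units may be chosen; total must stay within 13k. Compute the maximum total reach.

22

Take 2×P and 1×Q: price 13 ≤ 13, reach 2·6 + 1·10 = 22.
P has the best ratio (6/2) and is taken to its limit of 2; remaining capacity is filled optimally with the others.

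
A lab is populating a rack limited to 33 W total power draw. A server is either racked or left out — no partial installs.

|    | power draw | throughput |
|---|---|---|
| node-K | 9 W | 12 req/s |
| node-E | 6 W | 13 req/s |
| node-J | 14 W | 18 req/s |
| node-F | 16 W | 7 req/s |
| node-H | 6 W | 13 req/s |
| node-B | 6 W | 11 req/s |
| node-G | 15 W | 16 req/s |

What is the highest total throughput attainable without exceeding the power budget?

55

Treat it as a binary knapsack problem.
node-K + node-E + node-H + node-B: power draw 9 + 6 + 6 + 6 = 27 ≤ 33, throughput 12 + 13 + 13 + 11 = 49.
node-E + node-H + node-B + node-G: power draw 6 + 6 + 6 + 15 = 33 ≤ 33, throughput 13 + 13 + 11 + 16 = 53.
node-E + node-J + node-H + node-B: power draw 6 + 14 + 6 + 6 = 32 ≤ 33, throughput 13 + 18 + 13 + 11 = 55.
Best is node-E, node-J, node-H, and node-B with total throughput 55.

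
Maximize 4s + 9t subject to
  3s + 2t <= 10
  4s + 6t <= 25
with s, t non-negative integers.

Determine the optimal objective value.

(s,t)=(0,4): 3·0+2·4=8≤10, 4·0+6·4=24≤25, objective 36.
(s,t)=(1,3): 3·1+2·3=9≤10, 4·1+6·3=22≤25, objective 31.
No feasible integer point exceeds 36.

36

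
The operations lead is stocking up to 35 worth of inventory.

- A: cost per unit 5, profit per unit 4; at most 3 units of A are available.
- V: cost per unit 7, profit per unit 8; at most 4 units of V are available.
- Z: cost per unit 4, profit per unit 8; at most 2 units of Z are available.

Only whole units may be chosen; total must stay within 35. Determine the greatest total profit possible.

44

3×V and 2×Z: cost 29 ≤ 35, profit 3·8 + 2·8 = 40.
1×A, 3×V, and 2×Z: cost 34 ≤ 35, profit 1·4 + 3·8 + 2·8 = 44.
Best is 44.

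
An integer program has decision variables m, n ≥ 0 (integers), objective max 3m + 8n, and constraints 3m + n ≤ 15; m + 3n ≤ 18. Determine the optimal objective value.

49

The continuous relaxation peaks at (3.38, 4.88) with value 49.12; rounding to a feasible lattice point costs some objective.
(m,n)=(3,5): 3·3+1·5=14≤15, 1·3+3·5=18≤18, objective 49.
(m,n)=(2,5): 3·2+1·5=11≤15, 1·2+3·5=17≤18, objective 46.
(m,n)=(3,4): 3·3+1·4=13≤15, 1·3+3·4=15≤18, objective 41.
No feasible integer point exceeds 49.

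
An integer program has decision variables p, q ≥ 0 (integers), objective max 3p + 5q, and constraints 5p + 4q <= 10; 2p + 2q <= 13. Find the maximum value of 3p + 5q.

10

The continuous relaxation peaks at (0, 2.5) with value 12.50; rounding to a feasible lattice point costs some objective.
(p,q)=(0,2): 5·0+4·2=8≤10, 2·0+2·2=4≤13, objective 10.
(p,q)=(1,1): 5·1+4·1=9≤10, 2·1+2·1=4≤13, objective 8.
(p,q)=(0,1): 5·0+4·1=4≤10, 2·0+2·1=2≤13, objective 5.
No feasible integer point exceeds 10.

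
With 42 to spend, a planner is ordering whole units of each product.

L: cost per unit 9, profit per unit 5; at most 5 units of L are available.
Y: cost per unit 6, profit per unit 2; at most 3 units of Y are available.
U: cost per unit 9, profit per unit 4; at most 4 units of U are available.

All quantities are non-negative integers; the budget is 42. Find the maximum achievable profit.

Take 4×L and 1×Y: cost 42 ≤ 42, profit 4·5 + 1·2 = 22.
No other integer combination yields more.

22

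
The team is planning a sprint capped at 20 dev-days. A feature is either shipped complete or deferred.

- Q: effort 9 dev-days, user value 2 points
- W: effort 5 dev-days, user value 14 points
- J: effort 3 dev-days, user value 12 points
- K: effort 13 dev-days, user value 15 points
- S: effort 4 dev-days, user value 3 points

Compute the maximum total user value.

Take J, K, and S: effort 3 + 13 + 4 = 20 ≤ 20, user value 12 + 15 + 3 = 30.
No other feasible combination does better.

30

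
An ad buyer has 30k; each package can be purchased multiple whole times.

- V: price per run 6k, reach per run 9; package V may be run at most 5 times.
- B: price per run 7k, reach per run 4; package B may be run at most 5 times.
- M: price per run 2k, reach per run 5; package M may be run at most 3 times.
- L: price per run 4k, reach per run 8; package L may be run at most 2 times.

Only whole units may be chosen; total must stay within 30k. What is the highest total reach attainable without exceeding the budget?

M has the best ratio (5/2); taking only M gives at most 3×5 = 15 (stopped by the supply cap of 3).
Mixing does better — 3×V, 2×M, and 2×L: price 30 ≤ 30, reach 3·9 + 2·5 + 2·8 = 53.

53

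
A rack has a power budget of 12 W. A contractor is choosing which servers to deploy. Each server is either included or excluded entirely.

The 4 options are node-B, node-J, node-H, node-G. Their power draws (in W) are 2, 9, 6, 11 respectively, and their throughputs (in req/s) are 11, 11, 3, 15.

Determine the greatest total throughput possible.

Allowing fractional choices, the relaxed optimum would be about 24.6, but servers are indivisible.
node-G: power draw 11 ≤ 12, throughput 15.
node-B + node-H: power draw 2 + 6 = 8 ≤ 12, throughput 11 + 3 = 14.
node-B + node-J: power draw 2 + 9 = 11 ≤ 12, throughput 11 + 11 = 22.
Best is node-B and node-J with total throughput 22.

22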